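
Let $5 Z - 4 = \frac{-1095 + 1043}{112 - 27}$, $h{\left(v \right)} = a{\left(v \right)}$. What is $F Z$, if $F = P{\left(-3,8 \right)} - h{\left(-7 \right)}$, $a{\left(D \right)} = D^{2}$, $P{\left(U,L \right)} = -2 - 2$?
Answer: $- \frac{15264}{425} \approx -35.915$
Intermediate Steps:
$P{\left(U,L \right)} = -4$ ($P{\left(U,L \right)} = -2 - 2 = -4$)
$h{\left(v \right)} = v^{2}$
$Z = \frac{288}{425}$ ($Z = \frac{4}{5} + \frac{\left(-1095 + 1043\right) \frac{1}{112 - 27}}{5} = \frac{4}{5} + \frac{\left(-52\right) \frac{1}{85}}{5} = \frac{4}{5} + \frac{1}{5} \left(- \frac{52}{85}\right) = \frac{4}{5} - \frac{52}{425} = \frac{288}{425} \approx 0.67765$)
$F = -53$ ($F = -4 - \left(-7\right)^{2} = -4 - 49 = -53$)
$F Z = \left(-53\right) \frac{288}{425} = - \frac{15264}{425}$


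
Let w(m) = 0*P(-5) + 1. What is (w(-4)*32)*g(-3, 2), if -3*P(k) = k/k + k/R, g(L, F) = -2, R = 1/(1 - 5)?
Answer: -64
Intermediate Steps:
R = -¼ (R = 1/(-4) = -¼ ≈ -0.25000)
P(k) = -⅓ + 4*k/3 (P(k) = -(k/k + k/(-¼))/3 = -(1 + k*(-4))/3 = -(1 - 4*k)/3 = -⅓ + 4*k/3)
w(m) = 1 (w(m) = 0*(-⅓ + (4/3)*(-5)) + 1 = 0*(-⅓ - 20/3) + 1 = 0*(-7) + 1 = 0 + 1 = 1)
(w(-4)*32)*g(-3, 2) = (1*32)*(-2) = 32*(-2) = -64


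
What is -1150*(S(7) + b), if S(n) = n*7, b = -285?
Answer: 271400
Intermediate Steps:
S(n) = 7*n
-1150*(S(7) + b) = -1150*(7*7 - 285) = -1150*(49 - 285) = -1150*(-236) = 271400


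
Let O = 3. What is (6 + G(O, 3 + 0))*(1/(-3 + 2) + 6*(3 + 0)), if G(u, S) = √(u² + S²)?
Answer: 102 + 51*√2 ≈ 174.13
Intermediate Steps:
G(u, S) = √(S² + u²)
(6 + G(O, 3 + 0))*(1/(-3 + 2) + 6*(3 + 0)) = (6 + √((3 + 0)² + 3²))*(1/(-3 + 2) + 6*(3 + 0)) = (6 + √(3² + 9))*(1/(-1) + 6*3) = (6 + √(9 + 9))*(-1 + 18) = (6 + √18)*17 = (6 + 3*√2)*17 = 102 + 51*√2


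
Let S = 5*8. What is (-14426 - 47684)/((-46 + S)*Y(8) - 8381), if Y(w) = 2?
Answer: 62110/8393 ≈ 7.4002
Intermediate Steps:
S = 40
(-14426 - 47684)/((-46 + S)*Y(8) - 8381) = (-14426 - 47684)/((-46 + 40)*2 - 8381) = -62110/(-6*2 - 8381) = -62110/(-12 - 8381) = -62110/(-8393) = -62110*(-1/8393) = 62110/8393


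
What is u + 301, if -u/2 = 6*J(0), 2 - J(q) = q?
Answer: 277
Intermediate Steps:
J(q) = 2 - q
u = -24 (u = -12*(2 - 1*0) = -12*(2 + 0) = -12*2 = -2*12 = -24)
u + 301 = -24 + 301 = 277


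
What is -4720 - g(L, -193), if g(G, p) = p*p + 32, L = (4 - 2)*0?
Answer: -42001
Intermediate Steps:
L = 0 (L = 2*0 = 0)
g(G, p) = 32 + p² (g(G, p) = p² + 32 = 32 + p²)
-4720 - g(L, -193) = -4720 - (32 + (-193)²) = -4720 - (32 + 37249) = -4720 - 1*37281 = -4720 - 37281 = -42001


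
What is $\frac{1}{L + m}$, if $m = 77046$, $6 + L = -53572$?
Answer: $\frac{1}{23468} \approx 4.2611 \cdot 10^{-5}$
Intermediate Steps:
$L = -53578$ ($L = -6 - 53572 = -53578$)
$\frac{1}{L + m} = \frac{1}{-53578 + 77046} = \frac{1}{23468}$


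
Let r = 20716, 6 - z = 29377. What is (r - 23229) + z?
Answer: -31884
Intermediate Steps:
z = -29371 (z = 6 - 1*29377 = 6 - 29377 = -29371)
(r - 23229) + z = (20716 - 23229) - 29371 = -2513 - 29371 = -31884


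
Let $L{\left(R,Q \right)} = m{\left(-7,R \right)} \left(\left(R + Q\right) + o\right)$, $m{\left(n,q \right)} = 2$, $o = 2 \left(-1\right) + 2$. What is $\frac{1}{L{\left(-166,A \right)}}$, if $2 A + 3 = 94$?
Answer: $- \frac{1}{241} \approx -0.0041494$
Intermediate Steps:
$A = \frac{91}{2}$ ($A = - \frac{3}{2} + \frac{1}{2} \cdot 94 = - \frac{3}{2} + 47 = \frac{91}{2} \approx 45.5$)
$o = 0$ ($o = -2 + 2 = 0$)
$L{\left(R,Q \right)} = 2 Q + 2 R$ ($L{\left(R,Q \right)} = 2 \left(\left(R + Q\right) + 0\right) = 2 \left(\left(Q + R\right) + 0\right) = 2 \left(Q + R\right) = 2 Q + 2 R$)
$\frac{1}{L{\left(-166,A \right)}} = \frac{1}{2 \cdot \frac{91}{2} + 2 \left(-166\right)} = \frac{1}{91 - 332} = \frac{1}{-241} = - \frac{1}{241}$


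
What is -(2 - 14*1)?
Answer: 12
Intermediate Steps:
-(2 - 14*1) = -(2 - 14) = -1*(-12) = 12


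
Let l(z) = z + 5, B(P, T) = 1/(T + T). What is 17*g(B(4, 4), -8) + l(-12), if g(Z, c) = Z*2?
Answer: -11/4 ≈ -2.7500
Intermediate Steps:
B(P, T) = 1/(2*T)
g(Z, c) = 2*Z
l(z) = 5 + z
17*g(B(4, 4), -8) + l(-12) = 17*(2*((1/2)/4)) + (5 - 12) = 17*(2*((1/2)*(1/4))) - 7 = 17*(2*(1/8)) - 7 = 17*(1/4) - 7 = 17/4 - 7 = -11/4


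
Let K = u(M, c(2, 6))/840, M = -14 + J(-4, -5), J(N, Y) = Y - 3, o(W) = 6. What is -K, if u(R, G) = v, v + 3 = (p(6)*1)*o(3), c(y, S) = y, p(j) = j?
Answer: -11/280 ≈ -0.039286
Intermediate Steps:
J(N, Y) = -3 + Y
M = -22 (M = -14 + (-3 - 5) = -14 - 8 = -22)
v = 33 (v = -3 + (6*1)*6 = -3 + 6*6 = -3 + 36 = 33)
u(R, G) = 33
K = 11/280 (K = 33/840 = 33*(1/840) = 11/280 ≈ 0.039286)
-K = -1*11/280 = -11/280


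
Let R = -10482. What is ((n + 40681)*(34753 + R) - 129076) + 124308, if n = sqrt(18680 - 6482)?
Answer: 987363783 + 24271*sqrt(12198) ≈ 9.9004e+8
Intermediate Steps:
n = sqrt(12198) ≈ 110.44
((n + 40681)*(34753 + R) - 129076) + 124308 = ((sqrt(12198) + 40681)*(34753 - 10482) - 129076) + 124308 = ((40681 + sqrt(12198))*24271 - 129076) + 124308 = ((987368551 + 24271*sqrt(12198)) - 129076) + 124308 = (987239475 + 24271*sqrt(12198)) + 124308 = 987363783 + 24271*sqrt(12198)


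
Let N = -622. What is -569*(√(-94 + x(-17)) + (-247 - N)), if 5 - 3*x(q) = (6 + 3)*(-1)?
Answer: -213375 - 1138*I*√201/3 ≈ -2.1338e+5 - 5378.0*I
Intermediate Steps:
x(q) = 14/3 (x(q) = 5/3 - (6 + 3)*(-1)/3 = 5/3 - 3*(-1) = 5/3 - ⅓*(-9) = 5/3 + 3 = 14/3)
-569*(√(-94 + x(-17)) + (-247 - N)) = -569*(√(-94 + 14/3) + (-247 - 1*(-622))) = -569*(√(-268/3) + (-247 + 622)) = -569*(2*I*√201/3 + 375) = -569*(375 + 2*I*√201/3) = -213375 - 1138*I*√201/3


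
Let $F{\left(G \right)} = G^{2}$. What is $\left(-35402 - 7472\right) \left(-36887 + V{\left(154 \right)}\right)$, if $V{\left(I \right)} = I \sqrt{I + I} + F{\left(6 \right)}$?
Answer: $1579949774 - 13205192 \sqrt{77} \approx 1.4641 \cdot 10^{9}$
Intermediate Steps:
$V{\left(I \right)} = 36 + \sqrt{2} I^{\frac{3}{2}}$ ($V{\left(I \right)} = I \sqrt{I + I} + 6^{2} = I \sqrt{2 I} + 36 = I \sqrt{2} \sqrt{I} + 36 = \sqrt{2} I^{\frac{3}{2}} + 36 = 36 + \sqrt{2} I^{\frac{3}{2}}$)
$\left(-35402 - 7472\right) \left(-36887 + V{\left(154 \right)}\right) = \left(-35402 - 7472\right) \left(-36887 + \left(36 + \sqrt{2} \cdot 154^{\frac{3}{2}}\right)\right) = - 42874 \left(-36887 + \left(36 + \sqrt{2} \cdot 154 \sqrt{154}\right)\right) = - 42874 \left(-36887 + \left(36 + 308 \sqrt{77}\right)\right) = - 42874 \left(-36851 + 308 \sqrt{77}\right) = 1579949774 - 13205192 \sqrt{77}$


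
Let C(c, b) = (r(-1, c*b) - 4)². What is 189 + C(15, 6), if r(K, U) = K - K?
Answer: 205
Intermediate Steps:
r(K, U) = 0
C(c, b) = 16 (C(c, b) = (0 - 4)² = (-4)² = 16)
189 + C(15, 6) = 189 + 16 = 205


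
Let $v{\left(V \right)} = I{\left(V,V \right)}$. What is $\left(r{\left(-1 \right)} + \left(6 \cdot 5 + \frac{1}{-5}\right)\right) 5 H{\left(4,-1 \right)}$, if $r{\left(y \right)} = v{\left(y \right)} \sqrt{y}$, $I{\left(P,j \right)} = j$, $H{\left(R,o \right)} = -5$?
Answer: $-745 + 25 i \approx -745.0 + 25.0 i$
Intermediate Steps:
$v{\left(V \right)} = V$
$r{\left(y \right)} = y^{\frac{3}{2}}$ ($r{\left(y \right)} = y \sqrt{y} = y^{\frac{3}{2}}$)
$\left(r{\left(-1 \right)} + \left(6 \cdot 5 + \frac{1}{-5}\right)\right) 5 H{\left(4,-1 \right)} = \left(\left(-1\right)^{\frac{3}{2}} + \left(6 \cdot 5 + \frac{1}{-5}\right)\right) 5 \left(-5\right) = \left(- i + \left(30 - \frac{1}{5}\right)\right) \left(-25\right) = \left(- i + \frac{149}{5}\right) \left(-25\right) = \left(\frac{149}{5} - i\right) \left(-25\right) = -745 + 25 i$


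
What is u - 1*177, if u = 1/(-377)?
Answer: -66730/377 ≈ -177.00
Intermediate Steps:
u = -1/377 ≈ -0.0026525
u - 1*177 = -1/377 - 1*177 = -1/377 - 177 = -66730/377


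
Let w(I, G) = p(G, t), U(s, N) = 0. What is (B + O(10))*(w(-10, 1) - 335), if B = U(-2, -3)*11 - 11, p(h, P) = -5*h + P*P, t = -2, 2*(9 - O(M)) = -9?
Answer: -840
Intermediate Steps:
O(M) = 27/2 (O(M) = 9 - ½*(-9) = 9 + 9/2 = 27/2)
p(h, P) = P² - 5*h (p(h, P) = -5*h + P² = P² - 5*h)
w(I, G) = 4 - 5*G (w(I, G) = (-2)² - 5*G = 4 - 5*G)
B = -11 (B = 0*11 - 11 = 0 - 11 = -11)
(B + O(10))*(w(-10, 1) - 335) = (-11 + 27/2)*((4 - 5*1) - 335) = 5*((4 - 5) - 335)/2 = 5*(-1 - 335)/2 = (5/2)*(-336) = -840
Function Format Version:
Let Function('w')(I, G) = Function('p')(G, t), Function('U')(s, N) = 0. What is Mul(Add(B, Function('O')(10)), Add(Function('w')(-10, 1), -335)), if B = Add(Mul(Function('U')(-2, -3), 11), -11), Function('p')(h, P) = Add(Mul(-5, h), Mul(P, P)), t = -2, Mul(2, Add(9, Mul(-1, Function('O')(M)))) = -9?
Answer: -840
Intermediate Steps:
Function('O')(M) = Rational(27, 2) (Function('O')(M) = Add(9, Mul(Rational(-1, 2), -9)) = Add(9, Rational(9, 2)) = Rational(27, 2))
Function('p')(h, P) = Add(Pow(P, 2), Mul(-5, h)) (Function('p')(h, P) = Add(Mul(-5, h), Pow(P, 2)) = Add(Pow(P, 2), Mul(-5, h)))
Function('w')(I, G) = Add(4, Mul(-5, G)) (Function('w')(I, G) = Add(Pow(-2, 2), Mul(-5, G)) = Add(4, Mul(-5, G)))
B = -11 (B = Add(Mul(0, 11), -11) = Add(0, -11) = -11)
Mul(Add(B, Function('O')(10)), Add(Function('w')(-10, 1), -335)) = Mul(Add(-11, Rational(27, 2)), Add(Add(4, Mul(-5, 1)), -335)) = Mul(Rational(5, 2), Add(Add(4, -5), -335)) = Mul(Rational(5, 2), Add(-1, -335)) = Mul(Rational(5, 2), -336) = -840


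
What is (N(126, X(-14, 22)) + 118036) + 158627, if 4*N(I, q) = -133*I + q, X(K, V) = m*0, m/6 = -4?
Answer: 544947/2 ≈ 2.7247e+5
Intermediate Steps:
m = -24 (m = 6*(-4) = -24)
X(K, V) = 0 (X(K, V) = -24*0 = 0)
N(I, q) = -133*I/4 + q/4 (N(I, q) = (-133*I + q)/4 = (q - 133*I)/4 = -133*I/4 + q/4)
(N(126, X(-14, 22)) + 118036) + 158627 = ((-133/4*126 + (¼)*0) + 118036) + 158627 = ((-8379/2 + 0) + 118036) + 158627 = (-8379/2 + 118036) + 158627 = 227693/2 + 158627 = 544947/2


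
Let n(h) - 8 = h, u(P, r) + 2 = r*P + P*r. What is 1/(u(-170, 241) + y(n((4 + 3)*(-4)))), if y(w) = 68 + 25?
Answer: -1/81849 ≈ -1.2218e-5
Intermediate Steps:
u(P, r) = -2 + 2*P*r (u(P, r) = -2 + (r*P + P*r) = -2 + (P*r + P*r) = -2 + 2*P*r)
n(h) = 8 + h
y(w) = 93
1/(u(-170, 241) + y(n((4 + 3)*(-4)))) = 1/((-2 + 2*(-170)*241) + 93) = 1/((-2 - 81940) + 93) = 1/(-81942 + 93) = 1/(-81849) = -1/81849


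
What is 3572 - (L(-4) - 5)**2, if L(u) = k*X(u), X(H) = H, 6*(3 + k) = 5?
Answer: 32027/9 ≈ 3558.6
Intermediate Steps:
k = -13/6 (k = -3 + (1/6)*5 = -3 + 5/6 = -13/6 ≈ -2.1667)
L(u) = -13*u/6
3572 - (L(-4) - 5)**2 = 3572 - (-13/6*(-4) - 5)**2 = 3572 - (26/3 - 5)**2 = 3572 - (11/3)**2 = 3572 - 1*121/9 = 3572 - 121/9 = 32027/9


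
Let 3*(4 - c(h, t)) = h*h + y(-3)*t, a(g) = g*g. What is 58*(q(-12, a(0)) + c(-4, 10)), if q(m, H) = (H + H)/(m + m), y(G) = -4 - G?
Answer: 116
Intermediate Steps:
a(g) = g²
q(m, H) = H/m (q(m, H) = (2*H)/((2*m)) = (2*H)*(1/(2*m)) = H/m)
c(h, t) = 4 - h²/3 + t/3 (c(h, t) = 4 - (h*h + (-4 - 1*(-3))*t)/3 = 4 - (h² + (-4 + 3)*t)/3 = 4 - (h² - t)/3 = 4 + (-h²/3 + t/3) = 4 - h²/3 + t/3)
58*(q(-12, a(0)) + c(-4, 10)) = 58*(0²/(-12) + (4 - ⅓*(-4)² + (⅓)*10)) = 58*(0*(-1/12) + (4 - ⅓*16 + 10/3)) = 58*(0 + (4 - 16/3 + 10/3)) = 58*(0 + 2) = 58*2 = 116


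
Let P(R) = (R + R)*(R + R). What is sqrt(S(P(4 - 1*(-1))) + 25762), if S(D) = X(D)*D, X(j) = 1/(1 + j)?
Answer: 3*sqrt(29200918)/101 ≈ 160.51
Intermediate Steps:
P(R) = 4*R**2 (P(R) = (2*R)*(2*R) = 4*R**2)
S(D) = D/(1 + D)
sqrt(S(P(4 - 1*(-1))) + 25762) = sqrt((4*(4 - 1*(-1))**2)/(1 + 4*(4 - 1*(-1))**2) + 25762) = sqrt((4*(4 + 1)**2)/(1 + 4*(4 + 1)**2) + 25762) = sqrt((4*5**2)/(1 + 4*5**2) + 25762) = sqrt((4*25)/(1 + 4*25) + 25762) = sqrt(100/(1 + 100) + 25762) = sqrt(100/101 + 25762) = sqrt(2602062/101) = 3*sqrt(29200918)/101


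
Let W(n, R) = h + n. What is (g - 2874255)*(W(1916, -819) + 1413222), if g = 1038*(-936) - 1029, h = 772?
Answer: -5446796215320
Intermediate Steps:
W(n, R) = 772 + n
g = -972597 (g = -971568 - 1029 = -972597)
(g - 2874255)*(W(1916, -819) + 1413222) = (-972597 - 2874255)*((772 + 1916) + 1413222) = -3846852*(2688 + 1413222) = -3846852*1415910 = -5446796215320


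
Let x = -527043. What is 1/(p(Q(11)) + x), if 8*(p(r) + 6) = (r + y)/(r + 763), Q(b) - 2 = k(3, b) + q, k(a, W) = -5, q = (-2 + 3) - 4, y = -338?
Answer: -757/398976136 ≈ -1.8974e-6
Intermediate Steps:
q = -3 (q = 1 - 4 = -3)
Q(b) = -6 (Q(b) = 2 + (-5 - 3) = 2 - 8 = -6)
p(r) = -6 + (-338 + r)/(8*(763 + r)) (p(r) = -6 + ((r - 338)/(r + 763))/8 = -6 + ((-338 + r)/(763 + r))/8 = -6 + (-338 + r)/(8*(763 + r)))
1/(p(Q(11)) + x) = 1/((-36962 - 47*(-6))/(8*(763 - 6)) - 527043) = 1/((⅛)*(-36962 + 282)/757 - 527043) = 1/((⅛)*(1/757)*(-36680) - 527043) = 1/(-4585/757 - 527043) = 1/(-398976136/757) = -757/398976136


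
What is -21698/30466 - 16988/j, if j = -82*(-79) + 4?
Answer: -164550711/49370153 ≈ -3.3330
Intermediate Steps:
j = 6482 (j = 6478 + 4 = 6482)
-21698/30466 - 16988/j = -21698/30466 - 16988/6482 = -21698*1/30466 - 16988*1/6482 = -10849/15233 - 8494/3241 = -164550711/49370153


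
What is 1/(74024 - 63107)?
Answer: 1/10917 ≈ 9.1600e-5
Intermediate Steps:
1/(74024 - 63107) = 1/10917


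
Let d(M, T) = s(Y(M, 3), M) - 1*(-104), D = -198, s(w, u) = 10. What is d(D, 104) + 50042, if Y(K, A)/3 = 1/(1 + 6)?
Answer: 50156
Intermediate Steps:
Y(K, A) = 3/7 (Y(K, A) = 3/(1 + 6) = 3/7)
d(M, T) = 114 (d(M, T) = 10 - 1*(-104) = 10 + 104 = 114)
d(D, 104) + 50042 = 114 + 50042 = 50156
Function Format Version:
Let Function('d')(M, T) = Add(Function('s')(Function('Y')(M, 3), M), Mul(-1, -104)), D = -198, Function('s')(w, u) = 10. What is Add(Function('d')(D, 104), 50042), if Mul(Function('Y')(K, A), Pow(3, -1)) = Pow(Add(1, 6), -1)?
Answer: 50156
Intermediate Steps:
Function('Y')(K, A) = Rational(3, 7) (Function('Y')(K, A) = Mul(3, Pow(Add(1, 6), -1)) = Mul(3, Pow(7, -1)) = Mul(3, Rational(1, 7)) = Rational(3, 7))
Function('d')(M, T) = 114 (Function('d')(M, T) = Add(10, Mul(-1, -104)) = Add(10, 104) = 114)
Add(Function('d')(D, 104), 50042) = Add(114, 50042) = 50156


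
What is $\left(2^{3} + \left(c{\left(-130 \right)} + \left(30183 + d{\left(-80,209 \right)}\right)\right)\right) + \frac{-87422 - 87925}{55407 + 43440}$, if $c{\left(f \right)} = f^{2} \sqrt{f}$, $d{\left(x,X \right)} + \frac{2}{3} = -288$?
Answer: $\frac{109465948}{3661} + 16900 i \sqrt{130} \approx 29901.0 + 1.9269 \cdot 10^{5} i$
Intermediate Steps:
$d{\left(x,X \right)} = - \frac{866}{3}$ ($d{\left(x,X \right)} = - \frac{2}{3} - 288 = - \frac{866}{3}$)
$c{\left(f \right)} = f^{\frac{5}{2}}$
$\left(2^{3} + \left(c{\left(-130 \right)} + \left(30183 + d{\left(-80,209 \right)}\right)\right)\right) + \frac{-87422 - 87925}{55407 + 43440} = \left(2^{3} + \left(\left(-130\right)^{\frac{5}{2}} + \left(30183 - \frac{866}{3}\right)\right)\right) + \frac{-87422 - 87925}{55407 + 43440} = \left(8 + \left(16900 i \sqrt{130} + \frac{89683}{3}\right)\right) - \frac{175347}{98847} = \left(8 + \left(\frac{89683}{3} + 16900 i \sqrt{130}\right)\right) - \frac{19483}{10983} = \left(\frac{89707}{3} + 16900 i \sqrt{130}\right) - \frac{19483}{10983} = \frac{109465948}{3661} + 16900 i \sqrt{130}$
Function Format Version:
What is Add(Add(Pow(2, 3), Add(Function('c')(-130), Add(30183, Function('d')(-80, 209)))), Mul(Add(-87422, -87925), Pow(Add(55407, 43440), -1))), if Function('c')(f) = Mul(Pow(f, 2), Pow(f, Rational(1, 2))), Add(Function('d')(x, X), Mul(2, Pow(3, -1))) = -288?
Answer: Add(Rational(109465948, 3661), Mul(16900, I, Pow(130, Rational(1, 2)))) ≈ Add(29901., Mul(1.9269e+5, I))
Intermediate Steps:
Function('d')(x, X) = Rational(-866, 3) (Function('d')(x, X) = Add(Rational(-2, 3), -288) = Rational(-866, 3))
Function('c')(f) = Pow(f, Rational(5, 2))
Add(Add(Pow(2, 3), Add(Function('c')(-130), Add(30183, Function('d')(-80, 209)))), Mul(Add(-87422, -87925), Pow(Add(55407, 43440), -1))) = Add(Add(Pow(2, 3), Add(Pow(-130, Rational(5, 2)), Add(30183, Rational(-866, 3)))), Mul(Add(-87422, -87925), Pow(Add(55407, 43440), -1))) = Add(Add(8, Add(Mul(16900, I, Pow(130, Rational(1, 2))), Rational(89683, 3))), Mul(-175347, Pow(98847, -1))) = Add(Add(8, Add(Rational(89683, 3), Mul(16900, I, Pow(130, Rational(1, 2))))), Mul(-175347, Rational(1, 98847))) = Add(Add(Rational(89707, 3), Mul(16900, I, Pow(130, Rational(1, 2)))), Rational(-19483, 10983)) = Add(Rational(109465948, 3661), Mul(16900, I, Pow(130, Rational(1, 2))))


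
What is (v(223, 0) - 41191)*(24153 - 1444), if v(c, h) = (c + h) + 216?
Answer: -925437168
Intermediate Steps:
v(c, h) = 216 + c + h
(v(223, 0) - 41191)*(24153 - 1444) = ((216 + 223 + 0) - 41191)*(24153 - 1444) = (439 - 41191)*22709 = -40752*22709 = -925437168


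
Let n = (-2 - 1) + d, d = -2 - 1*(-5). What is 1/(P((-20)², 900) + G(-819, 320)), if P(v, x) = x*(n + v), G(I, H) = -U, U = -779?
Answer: 1/360779 ≈ 2.7718e-6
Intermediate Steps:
d = 3 (d = -2 + 5 = 3)
n = 0 (n = (-2 - 1) + 3 = -3 + 3 = 0)
G(I, H) = 779 (G(I, H) = -1*(-779) = 779)
P(v, x) = v*x (P(v, x) = x*(0 + v) = x*v = v*x)
1/(P((-20)², 900) + G(-819, 320)) = 1/((-20)²*900 + 779) = 1/(400*900 + 779) = 1/(360000 + 779) = 1/360779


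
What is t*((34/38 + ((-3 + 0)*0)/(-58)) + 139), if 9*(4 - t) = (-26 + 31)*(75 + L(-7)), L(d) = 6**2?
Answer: -153278/19 ≈ -8067.3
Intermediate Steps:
L(d) = 36
t = -173/3 (t = 4 - (-26 + 31)*(75 + 36)/9 = 4 - 5*111/9 = 4 - 1/9*555 = 4 - 185/3 = -173/3 ≈ -57.667)
t*((34/38 + ((-3 + 0)*0)/(-58)) + 139) = -173*((34/38 + ((-3 + 0)*0)/(-58)) + 139)/3 = -173*((34*(1/38) - 3*0*(-1/58)) + 139)/3 = -173*((17/19 + 0*(-1/58)) + 139)/3 = -173*((17/19 + 0) + 139)/3 = -173*(17/19 + 139)/3 = -173/3*2658/19 = -153278/19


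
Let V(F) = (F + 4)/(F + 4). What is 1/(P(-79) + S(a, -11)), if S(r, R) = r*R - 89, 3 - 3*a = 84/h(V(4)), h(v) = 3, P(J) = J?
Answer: -3/229 ≈ -0.013100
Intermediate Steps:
V(F) = 1 (V(F) = (4 + F)/(4 + F) = 1)
a = -25/3 (a = 1 - 28/3 = -25/3 ≈ -8.3333)
S(r, R) = -89 + R*r (S(r, R) = R*r - 89 = -89 + R*r)
1/(P(-79) + S(a, -11)) = 1/(-79 + (-89 - 11*(-25/3))) = 1/(-79 + (-89 + 275/3)) = 1/(-79 + 8/3) = 1/(-229/3) = -3/229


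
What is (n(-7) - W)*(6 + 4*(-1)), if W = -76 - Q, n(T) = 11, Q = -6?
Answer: 162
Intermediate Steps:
W = -70 (W = -76 - 1*(-6) = -76 + 6 = -70)
(n(-7) - W)*(6 + 4*(-1)) = (11 - 1*(-70))*(6 + 4*(-1)) = (11 + 70)*(6 - 4) = 81*2 = 162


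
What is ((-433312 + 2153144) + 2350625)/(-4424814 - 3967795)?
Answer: -4070457/8392609 ≈ -0.48500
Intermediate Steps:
((-433312 + 2153144) + 2350625)/(-4424814 - 3967795) = (1719832 + 2350625)/(-8392609) = 4070457*(-1/8392609) = -4070457/8392609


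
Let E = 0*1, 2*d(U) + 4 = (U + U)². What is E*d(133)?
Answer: 0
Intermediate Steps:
d(U) = -2 + 2*U² (d(U) = -2 + (U + U)²/2 = -2 + (2*U)²/2 = -2 + (4*U²)/2 = -2 + 2*U²)
E = 0
E*d(133) = 0*(-2 + 2*133²) = 0*(-2 + 2*17689) = 0*(-2 + 35378) = 0*35376 = 0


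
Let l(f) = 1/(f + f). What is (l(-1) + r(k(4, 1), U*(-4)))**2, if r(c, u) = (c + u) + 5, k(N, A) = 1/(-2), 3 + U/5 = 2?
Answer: 576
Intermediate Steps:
U = -5 (U = -15 + 5*2 = -15 + 10 = -5)
k(N, A) = -1/2 (k(N, A) = 1*(-1/2) = -1/2)
l(f) = 1/(2*f)
r(c, u) = 5 + c + u
(l(-1) + r(k(4, 1), U*(-4)))**2 = ((1/2)/(-1) + (5 - 1/2 - 5*(-4)))**2 = ((1/2)*(-1) + (5 - 1/2 + 20))**2 = (-1/2 + 49/2)**2 = 24**2 = 576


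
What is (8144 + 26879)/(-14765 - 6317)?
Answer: -35023/21082 ≈ -1.6613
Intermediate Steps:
(8144 + 26879)/(-14765 - 6317) = 35023/(-21082) = 35023*(-1/21082) = -35023/21082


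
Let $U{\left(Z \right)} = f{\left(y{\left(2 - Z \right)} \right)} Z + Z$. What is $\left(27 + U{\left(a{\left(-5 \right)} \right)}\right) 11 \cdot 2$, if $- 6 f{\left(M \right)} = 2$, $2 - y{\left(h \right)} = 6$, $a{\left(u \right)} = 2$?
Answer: $\frac{1870}{3} \approx 623.33$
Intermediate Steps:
$y{\left(h \right)} = -4$ ($y{\left(h \right)} = 2 - 6 = -4$)
$f{\left(M \right)} = - \frac{1}{3}$ ($f{\left(M \right)} = \left(- \frac{1}{6}\right) 2 = - \frac{1}{3}$)
$U{\left(Z \right)} = \frac{2 Z}{3}$ ($U{\left(Z \right)} = - \frac{Z}{3} + Z = \frac{2 Z}{3}$)
$\left(27 + U{\left(a{\left(-5 \right)} \right)}\right) 11 \cdot 2 = \left(27 + \frac{2}{3} \cdot 2\right) 11 \cdot 2 = \left(27 + \frac{4}{3}\right) 22 = \frac{85}{3} \cdot 22 = \frac{1870}{3}$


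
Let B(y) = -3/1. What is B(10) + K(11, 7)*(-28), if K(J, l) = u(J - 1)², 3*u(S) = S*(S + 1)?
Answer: -338827/9 ≈ -37647.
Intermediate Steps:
u(S) = S*(1 + S)/3 (u(S) = (S*(S + 1))/3 = (S*(1 + S))/3 = S*(1 + S)/3)
B(y) = -3 (B(y) = -3*1 = -3)
K(J, l) = J²*(-1 + J)²/9 (K(J, l) = ((J - 1)*(1 + (J - 1))/3)² = ((-1 + J)*(1 + (-1 + J))/3)² = ((-1 + J)*J/3)² = (J*(-1 + J)/3)² = J²*(-1 + J)²/9)
B(10) + K(11, 7)*(-28) = -3 + ((⅑)*11²*(-1 + 11)²)*(-28) = -3 + ((⅑)*121*10²)*(-28) = -3 + ((⅑)*121*100)*(-28) = -3 + (12100/9)*(-28) = -3 - 338800/9 = -338827/9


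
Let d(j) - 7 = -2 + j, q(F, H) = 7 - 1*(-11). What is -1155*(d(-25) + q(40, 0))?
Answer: 2310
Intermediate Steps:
q(F, H) = 18 (q(F, H) = 7 + 11 = 18)
d(j) = 5 + j (d(j) = 7 + (-2 + j) = 5 + j)
-1155*(d(-25) + q(40, 0)) = -1155*((5 - 25) + 18) = -1155*(-20 + 18) = -1155*(-2) = 2310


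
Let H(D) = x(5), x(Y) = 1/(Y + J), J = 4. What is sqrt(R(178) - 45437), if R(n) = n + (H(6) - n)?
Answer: 2*I*sqrt(102233)/3 ≈ 213.16*I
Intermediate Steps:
x(Y) = 1/(4 + Y) (x(Y) = 1/(Y + 4) = 1/(4 + Y))
H(D) = 1/9 (H(D) = 1/(4 + 5) = 1/9)
R(n) = 1/9 (R(n) = n + (1/9 - n) = 1/9)
sqrt(R(178) - 45437) = sqrt(1/9 - 45437) = sqrt(-408932/9) = 2*I*sqrt(102233)/3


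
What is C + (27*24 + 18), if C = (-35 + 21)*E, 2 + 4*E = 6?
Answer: 652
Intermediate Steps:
E = 1 (E = -1/2 + (1/4)*6 = -1/2 + 3/2 = 1)
C = -14 (C = (-35 + 21)*1 = -14*1 = -14)
C + (27*24 + 18) = -14 + (27*24 + 18) = -14 + (648 + 18) = -14 + 666 = 652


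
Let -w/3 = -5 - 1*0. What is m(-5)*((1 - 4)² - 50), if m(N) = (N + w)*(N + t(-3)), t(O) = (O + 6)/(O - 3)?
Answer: 2255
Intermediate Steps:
t(O) = (6 + O)/(-3 + O)
w = 15 (w = -3*(-5 - 1*0) = -3*(-5 + 0) = -3*(-5) = 15)
m(N) = (15 + N)*(-½ + N) (m(N) = (N + 15)*(N + (6 - 3)/(-3 - 3)) = (15 + N)*(N + 3/(-6)) = (15 + N)*(N - ⅙*3) = (15 + N)*(N - ½) = (15 + N)*(-½ + N))
m(-5)*((1 - 4)² - 50) = (-15/2 + (-5)² + (29/2)*(-5))*((1 - 4)² - 50) = (-15/2 + 25 - 145/2)*((-3)² - 50) = -55*(9 - 50) = -55*(-41) = 2255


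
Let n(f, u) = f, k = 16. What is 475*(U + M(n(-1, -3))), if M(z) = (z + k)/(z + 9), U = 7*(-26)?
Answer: -684475/8 ≈ -85559.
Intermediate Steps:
U = -182
M(z) = (16 + z)/(9 + z) (M(z) = (z + 16)/(z + 9) = (16 + z)/(9 + z))
475*(U + M(n(-1, -3))) = 475*(-182 + (16 - 1)/(9 - 1)) = 475*(-182 + 15/8) = 475*(-1441/8) = -684475/8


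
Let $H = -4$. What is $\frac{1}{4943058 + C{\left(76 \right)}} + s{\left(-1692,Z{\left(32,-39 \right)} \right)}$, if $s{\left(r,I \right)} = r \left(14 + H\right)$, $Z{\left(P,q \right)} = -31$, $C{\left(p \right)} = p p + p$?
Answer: $- \frac{83735557199}{4948910} \approx -16920.0$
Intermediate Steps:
$C{\left(p \right)} = p + p^{2}$ ($C{\left(p \right)} = p^{2} + p = p + p^{2}$)
$s{\left(r,I \right)} = 10 r$ ($s{\left(r,I \right)} = r \left(14 - 4\right) = r 10 = 10 r$)
$\frac{1}{4943058 + C{\left(76 \right)}} + s{\left(-1692,Z{\left(32,-39 \right)} \right)} = \frac{1}{4943058 + 76 \left(1 + 76\right)} + 10 \left(-1692\right) = \frac{1}{4943058 + 76 \cdot 77} - 16920 = \frac{1}{4943058 + 5852} - 16920 = \frac{1}{4948910} - 16920 = - \frac{83735557199}{4948910}$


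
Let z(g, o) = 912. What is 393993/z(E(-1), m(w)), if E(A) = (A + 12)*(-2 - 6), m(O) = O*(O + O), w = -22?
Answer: 131331/304 ≈ 432.01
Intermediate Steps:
m(O) = 2*O**2 (m(O) = O*(2*O) = 2*O**2)
E(A) = -96 - 8*A (E(A) = (12 + A)*(-8) = -96 - 8*A)
393993/z(E(-1), m(w)) = 393993/912 = 393993*(1/912) = 131331/304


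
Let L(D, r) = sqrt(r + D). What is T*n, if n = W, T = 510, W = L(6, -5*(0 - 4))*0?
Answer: 0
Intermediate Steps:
L(D, r) = sqrt(D + r)
W = 0 (W = sqrt(6 - 5*(0 - 4))*0 = sqrt(6 - 5*(-4))*0 = sqrt(6 + 20)*0 = sqrt(26)*0 = 0)
n = 0
T*n = 510*0 = 0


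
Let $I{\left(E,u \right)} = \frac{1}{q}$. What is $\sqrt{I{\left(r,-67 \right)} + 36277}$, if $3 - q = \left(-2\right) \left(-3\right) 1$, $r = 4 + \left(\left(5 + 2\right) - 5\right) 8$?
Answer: $\frac{\sqrt{326490}}{3} \approx 190.46$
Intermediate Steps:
$r = 20$ ($r = 4 + \left(7 - 5\right) 8 = 4 + 2 \cdot 8 = 4 + 16 = 20$)
$q = -3$ ($q = 3 - \left(-2\right) \left(-3\right) 1 = 3 - 6 \cdot 1 = 3 - 6 = -3$)
$I{\left(E,u \right)} = - \frac{1}{3}$ ($I{\left(E,u \right)} = \frac{1}{-3} = - \frac{1}{3}$)
$\sqrt{I{\left(r,-67 \right)} + 36277} = \sqrt{- \frac{1}{3} + 36277} = \sqrt{\frac{108830}{3}} = \frac{\sqrt{326490}}{3}$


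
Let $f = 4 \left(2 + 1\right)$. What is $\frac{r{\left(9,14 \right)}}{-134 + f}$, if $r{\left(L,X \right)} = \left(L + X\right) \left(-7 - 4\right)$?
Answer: $\frac{253}{122} \approx 2.0738$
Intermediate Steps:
$r{\left(L,X \right)} = - 11 L - 11 X$ ($r{\left(L,X \right)} = \left(L + X\right) \left(-11\right) = - 11 L - 11 X$)
$f = 12$ ($f = 4 \cdot 3 = 12$)
$\frac{r{\left(9,14 \right)}}{-134 + f} = \frac{\left(-11\right) 9 - 154}{-134 + 12} = \frac{-99 - 154}{-122} = \left(- \frac{1}{122}\right) \left(-253\right) = \frac{253}{122}$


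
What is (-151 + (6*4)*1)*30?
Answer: -3810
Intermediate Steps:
(-151 + (6*4)*1)*30 = (-151 + 24*1)*30 = (-151 + 24)*30 = -127*30 = -3810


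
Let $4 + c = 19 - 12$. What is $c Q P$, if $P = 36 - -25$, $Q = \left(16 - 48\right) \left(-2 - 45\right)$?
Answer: $275232$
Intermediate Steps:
$c = 3$ ($c = -4 + \left(19 - 12\right) = -4 + 7 = 3$)
$Q = 1504$ ($Q = \left(-32\right) \left(-47\right) = 1504$)
$P = 61$ ($P = 36 + 25 = 61$)
$c Q P = 3 \cdot 1504 \cdot 61 = 4512 \cdot 61 = 275232$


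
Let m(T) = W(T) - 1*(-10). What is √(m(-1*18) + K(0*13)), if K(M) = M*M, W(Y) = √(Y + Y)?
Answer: √(10 + 6*I) ≈ 3.291 + 0.91157*I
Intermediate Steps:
W(Y) = √2*√Y (W(Y) = √(2*Y) = √2*√Y)
K(M) = M²
m(T) = 10 + √2*√T (m(T) = √2*√T - 1*(-10) = √2*√T + 10 = 10 + √2*√T)
√(m(-1*18) + K(0*13)) = √((10 + √2*√(-1*18)) + (0*13)²) = √((10 + √2*√(-18)) + 0²) = √((10 + √2*(3*I*√2)) + 0) = √((10 + 6*I) + 0) = √(10 + 6*I)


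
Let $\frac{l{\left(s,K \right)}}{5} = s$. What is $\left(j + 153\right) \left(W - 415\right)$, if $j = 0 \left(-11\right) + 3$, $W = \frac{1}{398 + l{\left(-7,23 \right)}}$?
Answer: $- \frac{7833488}{121} \approx -64740.0$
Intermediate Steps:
$l{\left(s,K \right)} = 5 s$
$W = \frac{1}{363}$ ($W = \frac{1}{398 + 5 \left(-7\right)} = \frac{1}{398 - 35} = \frac{1}{363} \approx 0.0027548$)
$j = 3$ ($j = 0 + 3 = 3$)
$\left(j + 153\right) \left(W - 415\right) = \left(3 + 153\right) \left(\frac{1}{363} - 415\right) = 156 \left(- \frac{150644}{363}\right) = - \frac{7833488}{121}$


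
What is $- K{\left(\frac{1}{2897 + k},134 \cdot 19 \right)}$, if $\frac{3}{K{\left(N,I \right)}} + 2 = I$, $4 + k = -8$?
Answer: $- \frac{1}{848} \approx -0.0011792$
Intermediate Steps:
$k = -12$ ($k = -4 - 8 = -12$)
$K{\left(N,I \right)} = \frac{3}{-2 + I}$
$- K{\left(\frac{1}{2897 + k},134 \cdot 19 \right)} = - \frac{3}{-2 + 134 \cdot 19} = - \frac{3}{-2 + 2546} = - \frac{3}{2544} = \left(-1\right) \frac{1}{848} = - \frac{1}{848}$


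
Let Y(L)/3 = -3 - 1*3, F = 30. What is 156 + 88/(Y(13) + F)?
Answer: 490/3 ≈ 163.33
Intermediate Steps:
Y(L) = -18 (Y(L) = 3*(-3 - 1*3) = 3*(-3 - 3) = 3*(-6) = -18)
156 + 88/(Y(13) + F) = 156 + 88/(-18 + 30) = 156 + 88/12 = 156 + 88*(1/12) = 156 + 22/3 = 490/3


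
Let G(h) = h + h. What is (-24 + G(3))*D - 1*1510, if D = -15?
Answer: -1240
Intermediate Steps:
G(h) = 2*h
(-24 + G(3))*D - 1*1510 = (-24 + 2*3)*(-15) - 1*1510 = (-24 + 6)*(-15) - 1510 = -18*(-15) - 1510 = 270 - 1510 = -1240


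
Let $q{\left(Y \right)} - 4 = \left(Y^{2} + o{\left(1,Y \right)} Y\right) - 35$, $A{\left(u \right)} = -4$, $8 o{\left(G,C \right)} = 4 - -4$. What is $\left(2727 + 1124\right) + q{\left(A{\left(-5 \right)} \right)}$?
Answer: $3832$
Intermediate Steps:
$o{\left(G,C \right)} = 1$ ($o{\left(G,C \right)} = \frac{4 - -4}{8} = \frac{4 + 4}{8} = \frac{1}{8} \cdot 8 = 1$)
$q{\left(Y \right)} = -31 + Y + Y^{2}$ ($q{\left(Y \right)} = 4 - \left(35 - Y - Y^{2}\right) = 4 + \left(-35 + Y + Y^{2}\right) = -31 + Y + Y^{2}$)
$\left(2727 + 1124\right) + q{\left(A{\left(-5 \right)} \right)} = \left(2727 + 1124\right) - \left(35 - 16\right) = 3851 - 19 = 3832$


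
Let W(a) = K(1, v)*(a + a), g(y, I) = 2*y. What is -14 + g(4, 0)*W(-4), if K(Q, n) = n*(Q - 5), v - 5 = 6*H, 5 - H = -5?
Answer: 16626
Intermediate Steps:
H = 10 (H = 5 - 1*(-5) = 5 + 5 = 10)
v = 65 (v = 5 + 6*10 = 5 + 60 = 65)
K(Q, n) = n*(-5 + Q)
W(a) = -520*a (W(a) = (65*(-5 + 1))*(a + a) = (65*(-4))*(2*a) = -520*a)
-14 + g(4, 0)*W(-4) = -14 + (2*4)*(-520*(-4)) = -14 + 8*2080 = -14 + 16640 = 16626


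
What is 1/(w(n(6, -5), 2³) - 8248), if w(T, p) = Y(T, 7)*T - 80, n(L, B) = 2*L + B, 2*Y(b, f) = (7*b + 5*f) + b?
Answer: -2/16019 ≈ -0.00012485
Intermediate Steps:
Y(b, f) = 4*b + 5*f/2 (Y(b, f) = ((7*b + 5*f) + b)/2 = ((5*f + 7*b) + b)/2 = (5*f + 8*b)/2 = 4*b + 5*f/2)
n(L, B) = B + 2*L
w(T, p) = -80 + T*(35/2 + 4*T) (w(T, p) = (4*T + (5/2)*7)*T - 80 = (4*T + 35/2)*T - 80 = (35/2 + 4*T)*T - 80 = T*(35/2 + 4*T) - 80 = -80 + T*(35/2 + 4*T))
1/(w(n(6, -5), 2³) - 8248) = 1/((-80 + (-5 + 2*6)*(35 + 8*(-5 + 2*6))/2) - 8248) = 1/((-80 + (-5 + 12)*(35 + 8*(-5 + 12))/2) - 8248) = 1/((-80 + (½)*7*(35 + 8*7)) - 8248) = 1/((-80 + (½)*7*(35 + 56)) - 8248) = 1/((-80 + (½)*7*91) - 8248) = 1/((-80 + 637/2) - 8248) = 1/(477/2 - 8248) = 1/(-16019/2) = -2/16019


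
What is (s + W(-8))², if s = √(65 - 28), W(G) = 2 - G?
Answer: (10 + √37)² ≈ 258.66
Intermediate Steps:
s = √37 ≈ 6.0828
(s + W(-8))² = (√37 + (2 - 1*(-8)))² = (√37 + (2 + 8))² = (√37 + 10)² = (10 + √37)²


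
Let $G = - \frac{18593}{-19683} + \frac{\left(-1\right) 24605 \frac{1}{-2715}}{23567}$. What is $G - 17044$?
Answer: $- \frac{1430940627802112}{83960336241} \approx -17043.0$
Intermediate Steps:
$G = \frac{79343089492}{83960336241}$ ($G = \left(-18593\right) \left(- \frac{1}{19683}\right) + \left(-24605\right) \left(- \frac{1}{2715}\right) \frac{1}{23567} = \frac{18593}{19683} + \frac{4921}{543} \cdot \frac{1}{23567} = \frac{18593}{19683} + \frac{4921}{12796881} = \frac{79343089492}{83960336241} \approx 0.94501$)
$G - 17044 = \frac{79343089492}{83960336241} - 17044 = - \frac{1430940627802112}{83960336241}$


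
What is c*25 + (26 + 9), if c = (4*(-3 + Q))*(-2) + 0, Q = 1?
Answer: 435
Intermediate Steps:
c = 16 (c = (4*(-3 + 1))*(-2) + 0 = (4*(-2))*(-2) + 0 = -8*(-2) + 0 = 16 + 0 = 16)
c*25 + (26 + 9) = 16*25 + (26 + 9) = 400 + 35 = 435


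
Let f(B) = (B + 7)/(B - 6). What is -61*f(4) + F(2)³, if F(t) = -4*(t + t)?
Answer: -7521/2 ≈ -3760.5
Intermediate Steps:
F(t) = -8*t
f(B) = (7 + B)/(-6 + B)
-61*f(4) + F(2)³ = -61*(7 + 4)/(-6 + 4) + (-8*2)³ = -61*11/(-2) + (-16)³ = -(-61)*11/2 - 4096 = -61*(-11/2) - 4096 = 671/2 - 4096 = -7521/2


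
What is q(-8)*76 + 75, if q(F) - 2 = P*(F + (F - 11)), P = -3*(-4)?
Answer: -24397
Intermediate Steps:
P = 12
q(F) = -130 + 24*F (q(F) = 2 + 12*(F + (F - 11)) = 2 + 12*(F + (-11 + F)) = 2 + 12*(-11 + 2*F) = 2 + (-132 + 24*F) = -130 + 24*F)
q(-8)*76 + 75 = (-130 + 24*(-8))*76 + 75 = (-130 - 192)*76 + 75 = -322*76 + 75 = -24472 + 75 = -24397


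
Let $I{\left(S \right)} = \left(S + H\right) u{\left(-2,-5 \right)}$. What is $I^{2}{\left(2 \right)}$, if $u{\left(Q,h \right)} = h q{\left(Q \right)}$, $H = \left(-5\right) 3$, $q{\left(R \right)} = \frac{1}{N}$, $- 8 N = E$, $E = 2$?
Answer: $67600$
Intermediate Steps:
$N = - \frac{1}{4}$ ($N = \left(- \frac{1}{8}\right) 2 = - \frac{1}{4} \approx -0.25$)
$q{\left(R \right)} = -4$ ($q{\left(R \right)} = \frac{1}{- \frac{1}{4}} = -4$)
$H = -15$
$u{\left(Q,h \right)} = - 4 h$ ($u{\left(Q,h \right)} = h \left(-4\right) = - 4 h$)
$I{\left(S \right)} = -300 + 20 S$ ($I{\left(S \right)} = \left(S - 15\right) \left(\left(-4\right) \left(-5\right)\right) = \left(-15 + S\right) 20 = -300 + 20 S$)
$I^{2}{\left(2 \right)} = \left(-300 + 20 \cdot 2\right)^{2} = \left(-300 + 40\right)^{2} = \left(-260\right)^{2} = 67600$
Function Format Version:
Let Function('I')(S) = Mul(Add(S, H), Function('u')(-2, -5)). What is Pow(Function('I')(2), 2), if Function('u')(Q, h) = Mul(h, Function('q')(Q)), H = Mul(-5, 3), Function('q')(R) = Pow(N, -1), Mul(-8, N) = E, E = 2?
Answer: 67600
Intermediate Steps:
N = Rational(-1, 4) (N = Mul(Rational(-1, 8), 2) = Rational(-1, 4) ≈ -0.25000)
Function('q')(R) = -4 (Function('q')(R) = Pow(Rational(-1, 4), -1) = -4)
H = -15
Function('u')(Q, h) = Mul(-4, h) (Function('u')(Q, h) = Mul(h, -4) = Mul(-4, h))
Function('I')(S) = Add(-300, Mul(20, S)) (Function('I')(S) = Mul(Add(S, -15), Mul(-4, -5)) = Mul(Add(-15, S), 20) = Add(-300, Mul(20, S)))
Pow(Function('I')(2), 2) = Pow(Add(-300, Mul(20, 2)), 2) = Pow(Add(-300, 40), 2) = Pow(-260, 2) = 67600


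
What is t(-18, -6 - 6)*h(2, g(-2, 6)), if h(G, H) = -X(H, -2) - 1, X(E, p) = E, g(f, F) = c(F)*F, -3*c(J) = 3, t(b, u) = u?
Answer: -60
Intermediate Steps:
c(J) = -1 (c(J) = -⅓*3 = -1)
g(f, F) = -F
h(G, H) = -1 - H (h(G, H) = -H - 1 = -1 - H)
t(-18, -6 - 6)*h(2, g(-2, 6)) = (-6 - 6)*(-1 - (-1)*6) = -12*(-1 - 1*(-6)) = -12*(-1 + 6) = -12*5 = -60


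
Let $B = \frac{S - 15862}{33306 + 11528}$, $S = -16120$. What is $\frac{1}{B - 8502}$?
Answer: $- \frac{22417}{190605325} \approx -0.00011761$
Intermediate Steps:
$B = - \frac{15991}{22417}$ ($B = \frac{-16120 - 15862}{33306 + 11528} = - \frac{31982}{44834} = \left(-31982\right) \frac{1}{44834} = - \frac{15991}{22417} \approx -0.71334$)
$\frac{1}{B - 8502} = \frac{1}{- \frac{15991}{22417} - 8502} = \frac{1}{- \frac{190605325}{22417}} = - \frac{22417}{190605325}$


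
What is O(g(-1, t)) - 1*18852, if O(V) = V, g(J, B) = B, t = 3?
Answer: -18849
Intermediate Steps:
O(g(-1, t)) - 1*18852 = 3 - 1*18852 = 3 - 18852 = -18849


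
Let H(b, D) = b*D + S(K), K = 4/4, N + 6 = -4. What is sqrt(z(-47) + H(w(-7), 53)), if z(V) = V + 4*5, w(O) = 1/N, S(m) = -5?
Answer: I*sqrt(3730)/10 ≈ 6.1074*I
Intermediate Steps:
N = -10 (N = -6 - 4 = -10)
K = 1 (K = 4*(1/4) = 1)
w(O) = -1/10 (w(O) = 1/(-10) = -1/10)
H(b, D) = -5 + D*b (H(b, D) = b*D - 5 = D*b - 5 = -5 + D*b)
z(V) = 20 + V (z(V) = V + 20 = 20 + V)
sqrt(z(-47) + H(w(-7), 53)) = sqrt((20 - 47) + (-5 + 53*(-1/10))) = sqrt(-27 + (-5 - 53/10)) = sqrt(-27 - 103/10) = sqrt(-373/10) = I*sqrt(3730)/10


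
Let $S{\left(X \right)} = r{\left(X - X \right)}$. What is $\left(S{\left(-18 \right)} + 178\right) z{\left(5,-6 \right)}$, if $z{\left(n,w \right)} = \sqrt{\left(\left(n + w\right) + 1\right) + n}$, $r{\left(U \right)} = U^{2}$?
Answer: $178 \sqrt{5} \approx 398.02$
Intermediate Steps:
$S{\left(X \right)} = 0$ ($S{\left(X \right)} = \left(X - X\right)^{2} = 0^{2} = 0$)
$z{\left(n,w \right)} = \sqrt{1 + w + 2 n}$ ($z{\left(n,w \right)} = \sqrt{\left(1 + n + w\right) + n} = \sqrt{1 + w + 2 n}$)
$\left(S{\left(-18 \right)} + 178\right) z{\left(5,-6 \right)} = \left(0 + 178\right) \sqrt{1 - 6 + 2 \cdot 5} = 178 \sqrt{1 - 6 + 10} = 178 \sqrt{5}$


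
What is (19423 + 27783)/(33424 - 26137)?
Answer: 47206/7287 ≈ 6.4781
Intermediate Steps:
(19423 + 27783)/(33424 - 26137) = 47206/7287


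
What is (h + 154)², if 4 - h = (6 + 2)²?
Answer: 8836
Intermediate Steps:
h = -60 (h = 4 - (6 + 2)² = 4 - 1*8² = 4 - 1*64 = 4 - 64 = -60)
(h + 154)² = (-60 + 154)² = 94² = 8836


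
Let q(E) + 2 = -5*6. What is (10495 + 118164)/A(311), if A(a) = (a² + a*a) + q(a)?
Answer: 128659/193410 ≈ 0.66521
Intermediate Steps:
q(E) = -32 (q(E) = -2 - 5*6 = -2 - 30 = -32)
A(a) = -32 + 2*a² (A(a) = (a² + a*a) - 32 = (a² + a²) - 32 = 2*a² - 32 = -32 + 2*a²)
(10495 + 118164)/A(311) = (10495 + 118164)/(-32 + 2*311²) = 128659/(-32 + 2*96721) = 128659/(-32 + 193442) = 128659/193410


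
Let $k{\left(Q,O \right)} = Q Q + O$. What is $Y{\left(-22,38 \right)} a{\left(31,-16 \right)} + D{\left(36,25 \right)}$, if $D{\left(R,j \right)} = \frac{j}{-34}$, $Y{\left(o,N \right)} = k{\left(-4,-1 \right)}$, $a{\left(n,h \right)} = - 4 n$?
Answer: $- \frac{63265}{34} \approx -1860.7$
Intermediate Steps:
$k{\left(Q,O \right)} = O + Q^{2}$ ($k{\left(Q,O \right)} = Q^{2} + O = O + Q^{2}$)
$Y{\left(o,N \right)} = 15$ ($Y{\left(o,N \right)} = -1 + \left(-4\right)^{2} = -1 + 16 = 15$)
$D{\left(R,j \right)} = - \frac{j}{34}$ ($D{\left(R,j \right)} = j \left(- \frac{1}{34}\right) = - \frac{j}{34}$)
$Y{\left(-22,38 \right)} a{\left(31,-16 \right)} + D{\left(36,25 \right)} = 15 \left(\left(-4\right) 31\right) - \frac{25}{34} = 15 \left(-124\right) - \frac{25}{34} = -1860 - \frac{25}{34} = - \frac{63265}{34}$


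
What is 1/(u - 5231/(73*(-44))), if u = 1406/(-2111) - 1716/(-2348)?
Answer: 3980172284/6739944231 ≈ 0.59054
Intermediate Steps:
u = 80297/1239157 (u = 1406*(-1/2111) - 1716*(-1/2348) = -1406/2111 + 429/587 = 80297/1239157 ≈ 0.064800)
1/(u - 5231/(73*(-44))) = 1/(80297/1239157 - 5231/(73*(-44))) = 1/(80297/1239157 - 5231/(-3212)) = 1/(80297/1239157 - 5231*(-1/3212)) = 1/(80297/1239157 + 5231/3212) = 1/(6739944231/3980172284) = 3980172284/6739944231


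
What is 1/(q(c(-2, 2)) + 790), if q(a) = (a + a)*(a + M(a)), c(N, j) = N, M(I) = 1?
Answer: 1/794 ≈ 0.0012594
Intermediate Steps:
q(a) = 2*a*(1 + a) (q(a) = (a + a)*(a + 1) = (2*a)*(1 + a) = 2*a*(1 + a))
1/(q(c(-2, 2)) + 790) = 1/(2*(-2)*(1 - 2) + 790) = 1/(2*(-2)*(-1) + 790) = 1/(4 + 790) = 1/794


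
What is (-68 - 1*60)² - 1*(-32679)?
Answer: 49063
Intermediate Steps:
(-68 - 1*60)² - 1*(-32679) = (-68 - 60)² + 32679 = (-128)² + 32679 = 16384 + 32679 = 49063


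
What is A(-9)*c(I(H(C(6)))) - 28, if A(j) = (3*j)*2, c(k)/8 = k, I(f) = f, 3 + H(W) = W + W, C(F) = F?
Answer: -3916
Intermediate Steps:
H(W) = -3 + 2*W (H(W) = -3 + (W + W) = -3 + 2*W)
c(k) = 8*k
A(j) = 6*j
A(-9)*c(I(H(C(6)))) - 28 = (6*(-9))*(8*(-3 + 2*6)) - 28 = -432*(-3 + 12) - 28 = -432*9 - 28 = -54*72 - 28 = -3888 - 28 = -3916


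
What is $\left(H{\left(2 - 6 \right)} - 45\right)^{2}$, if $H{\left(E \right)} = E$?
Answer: $2401$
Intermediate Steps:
$\left(H{\left(2 - 6 \right)} - 45\right)^{2} = \left(\left(2 - 6\right) - 45\right)^{2} = \left(-4 - 45\right)^{2} = \left(-49\right)^{2} = 2401$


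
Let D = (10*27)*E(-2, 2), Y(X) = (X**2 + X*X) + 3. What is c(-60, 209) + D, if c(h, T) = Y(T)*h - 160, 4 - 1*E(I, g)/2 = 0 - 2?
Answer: -5238820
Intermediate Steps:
Y(X) = 3 + 2*X**2 (Y(X) = (X**2 + X**2) + 3 = 2*X**2 + 3 = 3 + 2*X**2)
E(I, g) = 12 (E(I, g) = 8 - 2*(0 - 2) = 8 - 2*(-2) = 8 + 4 = 12)
c(h, T) = -160 + h*(3 + 2*T**2) (c(h, T) = (3 + 2*T**2)*h - 160 = h*(3 + 2*T**2) - 160 = -160 + h*(3 + 2*T**2))
D = 3240 (D = (10*27)*12 = 270*12 = 3240)
c(-60, 209) + D = (-160 - 60*(3 + 2*209**2)) + 3240 = (-160 - 60*(3 + 2*43681)) + 3240 = (-160 - 60*(3 + 87362)) + 3240 = (-160 - 60*87365) + 3240 = (-160 - 5241900) + 3240 = -5242060 + 3240 = -5238820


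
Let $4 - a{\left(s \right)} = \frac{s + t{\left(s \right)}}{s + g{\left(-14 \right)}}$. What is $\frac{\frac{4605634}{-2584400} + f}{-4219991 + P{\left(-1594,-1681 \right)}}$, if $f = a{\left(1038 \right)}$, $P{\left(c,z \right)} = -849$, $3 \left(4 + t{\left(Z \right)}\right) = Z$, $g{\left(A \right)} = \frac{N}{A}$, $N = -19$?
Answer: $- \frac{16737614633}{79363619637848000} \approx -2.109 \cdot 10^{-7}$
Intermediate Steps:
$g{\left(A \right)} = - \frac{19}{A}$
$t{\left(Z \right)} = -4 + \frac{Z}{3}$
$a{\left(s \right)} = 4 - \frac{-4 + \frac{4 s}{3}}{\frac{19}{14} + s}$ ($a{\left(s \right)} = 4 - \frac{s + \left(-4 + \frac{s}{3}\right)}{s - \frac{19}{-14}} = 4 - \frac{-4 + \frac{4 s}{3}}{s - - \frac{19}{14}} = 4 - \frac{-4 + \frac{4 s}{3}}{s + \frac{19}{14}} = 4 - \frac{-4 + \frac{4 s}{3}}{\frac{19}{14} + s}$)
$f = \frac{38884}{14551}$ ($f = \frac{4 \left(99 + 28 \cdot 1038\right)}{3 \left(19 + 14 \cdot 1038\right)} = \frac{4 \left(99 + 29064\right)}{3 \left(19 + 14532\right)} = \frac{4}{3} \cdot \frac{1}{14551} \cdot 29163 = \frac{38884}{14551} \approx 2.6723$)
$\frac{\frac{4605634}{-2584400} + f}{-4219991 + P{\left(-1594,-1681 \right)}} = \frac{\frac{4605634}{-2584400} + \frac{38884}{14551}}{-4219991 - 849} = \frac{4605634 \left(- \frac{1}{2584400}\right) + \frac{38884}{14551}}{-4220840} = \left(- \frac{2302817}{1292200} + \frac{38884}{14551}\right) \left(- \frac{1}{4220840}\right) = \frac{16737614633}{18802802200} \left(- \frac{1}{4220840}\right) = - \frac{16737614633}{79363619637848000}$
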